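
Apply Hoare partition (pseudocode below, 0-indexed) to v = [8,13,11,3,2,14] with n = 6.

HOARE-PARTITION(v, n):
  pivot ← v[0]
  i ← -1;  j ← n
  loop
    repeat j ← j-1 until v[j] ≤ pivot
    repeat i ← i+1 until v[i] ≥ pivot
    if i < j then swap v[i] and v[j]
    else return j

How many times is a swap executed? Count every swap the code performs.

pivot=8
j stops at 4 (2), i stops at 0 (8); swap ⇒ [2,13,11,3,8,14]
j stops at 3 (3), i stops at 1 (13); swap ⇒ [2,3,11,13,8,14]
j stops at 1, i stops at 2; i≥j ⇒ return 1. v=[2,3,11,13,8,14]

2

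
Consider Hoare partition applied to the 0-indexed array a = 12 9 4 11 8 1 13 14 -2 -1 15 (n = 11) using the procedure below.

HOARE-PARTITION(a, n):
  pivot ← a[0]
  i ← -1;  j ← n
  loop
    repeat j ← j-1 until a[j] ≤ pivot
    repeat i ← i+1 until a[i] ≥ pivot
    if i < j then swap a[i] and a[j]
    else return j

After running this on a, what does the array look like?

pivot=12
j stops at 9 (-1), i stops at 0 (12); swap ⇒ -1 9 4 11 8 1 13 14 -2 12 15
j stops at 8 (-2), i stops at 6 (13); swap ⇒ -1 9 4 11 8 1 -2 14 13 12 15
j stops at 6, i stops at 7; i≥j ⇒ return 6. a=-1 9 4 11 8 1 -2 14 13 12 15

-1 9 4 11 8 1 -2 14 13 12 15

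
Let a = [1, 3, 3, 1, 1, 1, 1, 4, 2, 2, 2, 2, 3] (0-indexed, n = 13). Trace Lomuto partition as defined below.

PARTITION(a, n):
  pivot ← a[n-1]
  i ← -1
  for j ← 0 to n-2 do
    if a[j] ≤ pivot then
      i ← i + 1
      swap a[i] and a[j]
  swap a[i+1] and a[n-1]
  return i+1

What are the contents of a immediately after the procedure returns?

[1, 3, 3, 1, 1, 1, 1, 2, 2, 2, 2, 3, 4]

pivot=3, i=-1
j=0: 1≤3, i=0, swap(0,0) ⇒ [1, 3, 3, 1, 1, 1, 1, 4, 2, 2, 2, 2, 3]
j=1: 3≤3, i=1, swap(1,1) ⇒ [1, 3, 3, 1, 1, 1, 1, 4, 2, 2, 2, 2, 3]
j=2: 3≤3, i=2, swap(2,2) ⇒ [1, 3, 3, 1, 1, 1, 1, 4, 2, 2, 2, 2, 3]
j=3: 1≤3, i=3, swap(3,3) ⇒ [1, 3, 3, 1, 1, 1, 1, 4, 2, 2, 2, 2, 3]
j=4: 1≤3, i=4, swap(4,4) ⇒ [1, 3, 3, 1, 1, 1, 1, 4, 2, 2, 2, 2, 3]
j=5: 1≤3, i=5, swap(5,5) ⇒ [1, 3, 3, 1, 1, 1, 1, 4, 2, 2, 2, 2, 3]
j=6: 1≤3, i=6, swap(6,6) ⇒ [1, 3, 3, 1, 1, 1, 1, 4, 2, 2, 2, 2, 3]
j=7: 4>3, skip
j=8: 2≤3, i=7, swap(7,8) ⇒ [1, 3, 3, 1, 1, 1, 1, 2, 4, 2, 2, 2, 3]
j=9: 2≤3, i=8, swap(8,9) ⇒ [1, 3, 3, 1, 1, 1, 1, 2, 2, 4, 2, 2, 3]
j=10: 2≤3, i=9, swap(9,10) ⇒ [1, 3, 3, 1, 1, 1, 1, 2, 2, 2, 4, 2, 3]
j=11: 2≤3, i=10, swap(10,11) ⇒ [1, 3, 3, 1, 1, 1, 1, 2, 2, 2, 2, 4, 3]
swap(11,12) ⇒ [1, 3, 3, 1, 1, 1, 1, 2, 2, 2, 2, 3, 4]; return 11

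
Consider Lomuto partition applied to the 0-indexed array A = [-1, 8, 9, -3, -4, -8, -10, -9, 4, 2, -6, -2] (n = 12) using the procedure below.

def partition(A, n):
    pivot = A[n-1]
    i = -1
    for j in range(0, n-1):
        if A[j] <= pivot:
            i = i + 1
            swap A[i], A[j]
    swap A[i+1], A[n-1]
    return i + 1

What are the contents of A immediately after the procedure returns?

pivot=-2, i=-1
j=0: -1>-2, skip
j=1: 8>-2, skip
j=2: 9>-2, skip
j=3: -3≤-2, i=0, swap(0,3) ⇒ [-3, 8, 9, -1, -4, -8, -10, -9, 4, 2, -6, -2]
j=4: -4≤-2, i=1, swap(1,4) ⇒ [-3, -4, 9, -1, 8, -8, -10, -9, 4, 2, -6, -2]
j=5: -8≤-2, i=2, swap(2,5) ⇒ [-3, -4, -8, -1, 8, 9, -10, -9, 4, 2, -6, -2]
j=6: -10≤-2, i=3, swap(3,6) ⇒ [-3, -4, -8, -10, 8, 9, -1, -9, 4, 2, -6, -2]
j=7: -9≤-2, i=4, swap(4,7) ⇒ [-3, -4, -8, -10, -9, 9, -1, 8, 4, 2, -6, -2]
j=8: 4>-2, skip
j=9: 2>-2, skip
j=10: -6≤-2, i=5, swap(5,10) ⇒ [-3, -4, -8, -10, -9, -6, -1, 8, 4, 2, 9, -2]
swap(6,11) ⇒ [-3, -4, -8, -10, -9, -6, -2, 8, 4, 2, 9, -1]; return 6

[-3, -4, -8, -10, -9, -6, -2, 8, 4, 2, 9, -1]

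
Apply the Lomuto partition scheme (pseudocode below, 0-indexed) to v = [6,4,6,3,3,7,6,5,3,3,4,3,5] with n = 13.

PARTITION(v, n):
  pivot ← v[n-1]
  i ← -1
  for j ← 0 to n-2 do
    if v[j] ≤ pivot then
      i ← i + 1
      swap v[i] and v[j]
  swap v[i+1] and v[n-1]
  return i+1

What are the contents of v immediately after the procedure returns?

pivot = v[12] = 5; i = -1
j=0: v[0]=6 > 5 → no swap
j=1: v[1]=4 ≤ 5 → i=0, swap v[0],v[1] → [4,6,6,3,3,7,6,5,3,3,4,3,5]
j=2: v[2]=6 > 5 → no swap
j=3: v[3]=3 ≤ 5 → i=1, swap v[1],v[3] → [4,3,6,6,3,7,6,5,3,3,4,3,5]
j=4: v[4]=3 ≤ 5 → i=2, swap v[2],v[4] → [4,3,3,6,6,7,6,5,3,3,4,3,5]
j=5: v[5]=7 > 5 → no swap
j=6: v[6]=6 > 5 → no swap
j=7: v[7]=5 ≤ 5 → i=3, swap v[3],v[7] → [4,3,3,5,6,7,6,6,3,3,4,3,5]
j=8: v[8]=3 ≤ 5 → i=4, swap v[4],v[8] → [4,3,3,5,3,7,6,6,6,3,4,3,5]
j=9: v[9]=3 ≤ 5 → i=5, swap v[5],v[9] → [4,3,3,5,3,3,6,6,6,7,4,3,5]
j=10: v[10]=4 ≤ 5 → i=6, swap v[6],v[10] → [4,3,3,5,3,3,4,6,6,7,6,3,5]
j=11: v[11]=3 ≤ 5 → i=7, swap v[7],v[11] → [4,3,3,5,3,3,4,3,6,7,6,6,5]
final swap v[8],v[12] → [4,3,3,5,3,3,4,3,5,7,6,6,6]; return 8

[4,3,3,5,3,3,4,3,5,7,6,6,6]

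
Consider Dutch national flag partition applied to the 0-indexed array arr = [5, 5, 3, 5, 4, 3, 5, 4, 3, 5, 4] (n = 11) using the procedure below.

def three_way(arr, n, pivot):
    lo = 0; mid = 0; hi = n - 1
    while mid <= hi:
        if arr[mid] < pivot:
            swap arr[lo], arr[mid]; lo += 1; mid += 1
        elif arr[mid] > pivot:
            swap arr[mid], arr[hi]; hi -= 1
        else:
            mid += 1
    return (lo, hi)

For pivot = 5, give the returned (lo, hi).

pivot = 5; lo=0, mid=0, hi=10
arr[mid]=5=5: mid=1
arr[mid]=5=5: mid=2
arr[mid]=3<5: swap arr[0],arr[2]; lo=1,mid=3 → [3, 5, 5, 5, 4, 3, 5, 4, 3, 5, 4]
arr[mid]=5=5: mid=4
arr[mid]=4<5: swap arr[1],arr[4]; lo=2,mid=5 → [3, 4, 5, 5, 5, 3, 5, 4, 3, 5, 4]
arr[mid]=3<5: swap arr[2],arr[5]; lo=3,mid=6 → [3, 4, 3, 5, 5, 5, 5, 4, 3, 5, 4]
arr[mid]=5=5: mid=7
arr[mid]=4<5: swap arr[3],arr[7]; lo=4,mid=8 → [3, 4, 3, 4, 5, 5, 5, 5, 3, 5, 4]
arr[mid]=3<5: swap arr[4],arr[8]; lo=5,mid=9 → [3, 4, 3, 4, 3, 5, 5, 5, 5, 5, 4]
arr[mid]=5=5: mid=10
arr[mid]=4<5: swap arr[5],arr[10]; lo=6,mid=11 → [3, 4, 3, 4, 3, 4, 5, 5, 5, 5, 5]
end: lo=6, hi=10; arr = [3, 4, 3, 4, 3, 4, 5, 5, 5, 5, 5]

(6, 10)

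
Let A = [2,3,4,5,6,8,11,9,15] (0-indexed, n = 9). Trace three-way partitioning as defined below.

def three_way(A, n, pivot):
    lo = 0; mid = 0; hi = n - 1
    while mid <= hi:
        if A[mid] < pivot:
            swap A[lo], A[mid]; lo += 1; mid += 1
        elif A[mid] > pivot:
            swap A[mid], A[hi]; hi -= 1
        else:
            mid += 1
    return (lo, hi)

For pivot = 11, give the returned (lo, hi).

lo=0 mid=0 hi=8
2<11: swap(0,0), lo=1 mid=1 ⇒ [2,3,4,5,6,8,11,9,15]
3<11: swap(1,1), lo=2 mid=2 ⇒ [2,3,4,5,6,8,11,9,15]
4<11: swap(2,2), lo=3 mid=3 ⇒ [2,3,4,5,6,8,11,9,15]
5<11: swap(3,3), lo=4 mid=4 ⇒ [2,3,4,5,6,8,11,9,15]
6<11: swap(4,4), lo=5 mid=5 ⇒ [2,3,4,5,6,8,11,9,15]
8<11: swap(5,5), lo=6 mid=6 ⇒ [2,3,4,5,6,8,11,9,15]
11=11: mid=7
9<11: swap(6,7), lo=7 mid=8 ⇒ [2,3,4,5,6,8,9,11,15]
15>11: swap(8,8), hi=7 ⇒ [2,3,4,5,6,8,9,11,15]
done. lo=7 hi=7; A=[2,3,4,5,6,8,9,11,15]

(7, 7)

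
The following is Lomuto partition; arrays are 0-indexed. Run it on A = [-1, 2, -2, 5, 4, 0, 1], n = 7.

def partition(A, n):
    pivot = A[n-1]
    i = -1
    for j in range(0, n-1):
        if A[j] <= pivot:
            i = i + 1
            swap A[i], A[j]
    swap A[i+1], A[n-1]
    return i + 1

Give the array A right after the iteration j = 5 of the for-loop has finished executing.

[-1, -2, 0, 5, 4, 2, 1]

pivot=1, i=-1
j=0: -1≤1, i=0, swap(0,0) ⇒ [-1, 2, -2, 5, 4, 0, 1]
j=1: 2>1, skip
j=2: -2≤1, i=1, swap(1,2) ⇒ [-1, -2, 2, 5, 4, 0, 1]
j=3: 5>1, skip
j=4: 4>1, skip
j=5: 0≤1, i=2, swap(2,5) ⇒ [-1, -2, 0, 5, 4, 2, 1]
(after j=5) A = [-1, -2, 0, 5, 4, 2, 1]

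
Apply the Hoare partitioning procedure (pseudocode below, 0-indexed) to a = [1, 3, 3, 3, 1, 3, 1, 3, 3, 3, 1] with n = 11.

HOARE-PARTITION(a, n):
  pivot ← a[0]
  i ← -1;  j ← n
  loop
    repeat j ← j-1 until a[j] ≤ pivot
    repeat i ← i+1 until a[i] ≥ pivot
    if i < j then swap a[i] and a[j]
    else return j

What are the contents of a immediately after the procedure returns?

pivot = a[0] = 1; i = -1, j = 11
j→10 (a[10]=1≤1), i→0 (a[0]=1≥1); i<j, swap → [1, 3, 3, 3, 1, 3, 1, 3, 3, 3, 1]
j→6 (a[6]=1≤1), i→1 (a[1]=3≥1); i<j, swap → [1, 1, 3, 3, 1, 3, 3, 3, 3, 3, 1]
j→4 (a[4]=1≤1), i→2 (a[2]=3≥1); i<j, swap → [1, 1, 1, 3, 3, 3, 3, 3, 3, 3, 1]
j→2, i→3; i≥j, return j=2. a = [1, 1, 1, 3, 3, 3, 3, 3, 3, 3, 1]

[1, 1, 1, 3, 3, 3, 3, 3, 3, 3, 1]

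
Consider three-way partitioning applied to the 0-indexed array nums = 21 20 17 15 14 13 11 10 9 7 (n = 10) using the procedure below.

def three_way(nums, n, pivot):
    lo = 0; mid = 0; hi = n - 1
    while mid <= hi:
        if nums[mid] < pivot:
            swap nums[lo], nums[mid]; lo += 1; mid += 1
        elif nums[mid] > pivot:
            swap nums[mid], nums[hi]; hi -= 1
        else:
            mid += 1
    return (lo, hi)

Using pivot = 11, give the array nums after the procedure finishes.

lo=0 mid=0 hi=9
21>11: swap(0,9), hi=8 ⇒ 7 20 17 15 14 13 11 10 9 21
7<11: swap(0,0), lo=1 mid=1 ⇒ 7 20 17 15 14 13 11 10 9 21
20>11: swap(1,8), hi=7 ⇒ 7 9 17 15 14 13 11 10 20 21
9<11: swap(1,1), lo=2 mid=2 ⇒ 7 9 17 15 14 13 11 10 20 21
17>11: swap(2,7), hi=6 ⇒ 7 9 10 15 14 13 11 17 20 21
10<11: swap(2,2), lo=3 mid=3 ⇒ 7 9 10 15 14 13 11 17 20 21
15>11: swap(3,6), hi=5 ⇒ 7 9 10 11 14 13 15 17 20 21
11=11: mid=4
14>11: swap(4,5), hi=4 ⇒ 7 9 10 11 13 14 15 17 20 21
13>11: swap(4,4), hi=3 ⇒ 7 9 10 11 13 14 15 17 20 21
done. lo=3 hi=3; nums=7 9 10 11 13 14 15 17 20 21

7 9 10 11 13 14 15 17 20 21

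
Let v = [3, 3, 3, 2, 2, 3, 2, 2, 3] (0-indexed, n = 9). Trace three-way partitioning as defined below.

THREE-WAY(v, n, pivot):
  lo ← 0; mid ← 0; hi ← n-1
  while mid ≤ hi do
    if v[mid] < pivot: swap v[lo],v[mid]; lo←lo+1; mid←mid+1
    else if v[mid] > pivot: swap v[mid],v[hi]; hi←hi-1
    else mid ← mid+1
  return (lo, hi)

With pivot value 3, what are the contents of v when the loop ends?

pivot = 3; lo=0, mid=0, hi=8
v[mid]=3=3: mid=1
v[mid]=3=3: mid=2
v[mid]=3=3: mid=3
v[mid]=2<3: swap v[0],v[3]; lo=1,mid=4 → [2, 3, 3, 3, 2, 3, 2, 2, 3]
v[mid]=2<3: swap v[1],v[4]; lo=2,mid=5 → [2, 2, 3, 3, 3, 3, 2, 2, 3]
v[mid]=3=3: mid=6
v[mid]=2<3: swap v[2],v[6]; lo=3,mid=7 → [2, 2, 2, 3, 3, 3, 3, 2, 3]
v[mid]=2<3: swap v[3],v[7]; lo=4,mid=8 → [2, 2, 2, 2, 3, 3, 3, 3, 3]
v[mid]=3=3: mid=9
end: lo=4, hi=8; v = [2, 2, 2, 2, 3, 3, 3, 3, 3]

[2, 2, 2, 2, 3, 3, 3, 3, 3]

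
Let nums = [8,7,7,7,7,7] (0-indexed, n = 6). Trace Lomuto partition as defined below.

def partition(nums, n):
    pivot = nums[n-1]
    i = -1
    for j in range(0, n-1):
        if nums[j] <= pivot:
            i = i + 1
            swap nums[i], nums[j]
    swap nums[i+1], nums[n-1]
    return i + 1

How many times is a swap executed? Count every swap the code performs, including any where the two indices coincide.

5

pivot=7, i=-1
j=0: 8>7, skip
j=1: 7≤7, i=0, swap(0,1) ⇒ [7,8,7,7,7,7]
j=2: 7≤7, i=1, swap(1,2) ⇒ [7,7,8,7,7,7]
j=3: 7≤7, i=2, swap(2,3) ⇒ [7,7,7,8,7,7]
j=4: 7≤7, i=3, swap(3,4) ⇒ [7,7,7,7,8,7]
swap(4,5) ⇒ [7,7,7,7,7,8]; return 4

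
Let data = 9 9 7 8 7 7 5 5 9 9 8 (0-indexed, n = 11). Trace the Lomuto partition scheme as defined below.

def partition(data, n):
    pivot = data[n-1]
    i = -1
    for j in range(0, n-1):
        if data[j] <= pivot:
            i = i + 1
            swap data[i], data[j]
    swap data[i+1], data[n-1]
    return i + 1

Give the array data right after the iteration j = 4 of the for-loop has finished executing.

pivot=8, i=-1
j=0: 9>8, skip
j=1: 9>8, skip
j=2: 7≤8, i=0, swap(0,2) ⇒ 7 9 9 8 7 7 5 5 9 9 8
j=3: 8≤8, i=1, swap(1,3) ⇒ 7 8 9 9 7 7 5 5 9 9 8
j=4: 7≤8, i=2, swap(2,4) ⇒ 7 8 7 9 9 7 5 5 9 9 8
(after j=4) data = 7 8 7 9 9 7 5 5 9 9 8

7 8 7 9 9 7 5 5 9 9 8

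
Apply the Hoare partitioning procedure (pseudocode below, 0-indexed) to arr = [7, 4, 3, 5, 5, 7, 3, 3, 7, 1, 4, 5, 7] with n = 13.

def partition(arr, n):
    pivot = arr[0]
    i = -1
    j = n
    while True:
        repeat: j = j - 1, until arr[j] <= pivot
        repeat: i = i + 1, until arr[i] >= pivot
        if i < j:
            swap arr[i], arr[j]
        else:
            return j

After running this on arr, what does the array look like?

[7, 4, 3, 5, 5, 5, 3, 3, 4, 1, 7, 7, 7]

pivot = arr[0] = 7; i = -1, j = 13
j→12 (arr[12]=7≤7), i→0 (arr[0]=7≥7); i<j, swap → [7, 4, 3, 5, 5, 7, 3, 3, 7, 1, 4, 5, 7]
j→11 (arr[11]=5≤7), i→5 (arr[5]=7≥7); i<j, swap → [7, 4, 3, 5, 5, 5, 3, 3, 7, 1, 4, 7, 7]
j→10 (arr[10]=4≤7), i→8 (arr[8]=7≥7); i<j, swap → [7, 4, 3, 5, 5, 5, 3, 3, 4, 1, 7, 7, 7]
j→9, i→10; i≥j, return j=9. arr = [7, 4, 3, 5, 5, 5, 3, 3, 4, 1, 7, 7, 7]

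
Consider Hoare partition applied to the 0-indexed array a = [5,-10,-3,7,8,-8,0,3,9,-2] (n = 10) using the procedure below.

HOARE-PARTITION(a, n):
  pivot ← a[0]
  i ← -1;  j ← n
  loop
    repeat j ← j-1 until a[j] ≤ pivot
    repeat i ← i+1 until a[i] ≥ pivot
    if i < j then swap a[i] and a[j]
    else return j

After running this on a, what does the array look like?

pivot=5
j stops at 9 (-2), i stops at 0 (5); swap ⇒ [-2,-10,-3,7,8,-8,0,3,9,5]
j stops at 7 (3), i stops at 3 (7); swap ⇒ [-2,-10,-3,3,8,-8,0,7,9,5]
j stops at 6 (0), i stops at 4 (8); swap ⇒ [-2,-10,-3,3,0,-8,8,7,9,5]
j stops at 5, i stops at 6; i≥j ⇒ return 5. a=[-2,-10,-3,3,0,-8,8,7,9,5]

[-2,-10,-3,3,0,-8,8,7,9,5]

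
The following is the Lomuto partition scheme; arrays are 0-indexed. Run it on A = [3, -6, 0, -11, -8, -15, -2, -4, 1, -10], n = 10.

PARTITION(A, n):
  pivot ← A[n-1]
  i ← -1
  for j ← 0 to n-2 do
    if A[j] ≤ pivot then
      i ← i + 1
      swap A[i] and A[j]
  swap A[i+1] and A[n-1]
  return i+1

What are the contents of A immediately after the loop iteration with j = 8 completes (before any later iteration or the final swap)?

pivot=-10, i=-1
j=0: 3>-10, skip
j=1: -6>-10, skip
j=2: 0>-10, skip
j=3: -11≤-10, i=0, swap(0,3) ⇒ [-11, -6, 0, 3, -8, -15, -2, -4, 1, -10]
j=4: -8>-10, skip
j=5: -15≤-10, i=1, swap(1,5) ⇒ [-11, -15, 0, 3, -8, -6, -2, -4, 1, -10]
j=6: -2>-10, skip
j=7: -4>-10, skip
j=8: 1>-10, skip
(after j=8) A = [-11, -15, 0, 3, -8, -6, -2, -4, 1, -10]

[-11, -15, 0, 3, -8, -6, -2, -4, 1, -10]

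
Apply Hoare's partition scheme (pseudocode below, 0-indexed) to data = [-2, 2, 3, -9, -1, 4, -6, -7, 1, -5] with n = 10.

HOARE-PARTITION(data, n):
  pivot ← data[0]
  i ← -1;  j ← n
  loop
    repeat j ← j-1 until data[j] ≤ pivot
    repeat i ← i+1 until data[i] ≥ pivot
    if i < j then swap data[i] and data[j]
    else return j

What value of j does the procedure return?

pivot = data[0] = -2; i = -1, j = 10
j→9 (data[9]=-5≤-2), i→0 (data[0]=-2≥-2); i<j, swap → [-5, 2, 3, -9, -1, 4, -6, -7, 1, -2]
j→7 (data[7]=-7≤-2), i→1 (data[1]=2≥-2); i<j, swap → [-5, -7, 3, -9, -1, 4, -6, 2, 1, -2]
j→6 (data[6]=-6≤-2), i→2 (data[2]=3≥-2); i<j, swap → [-5, -7, -6, -9, -1, 4, 3, 2, 1, -2]
j→3, i→4; i≥j, return j=3. data = [-5, -7, -6, -9, -1, 4, 3, 2, 1, -2]

3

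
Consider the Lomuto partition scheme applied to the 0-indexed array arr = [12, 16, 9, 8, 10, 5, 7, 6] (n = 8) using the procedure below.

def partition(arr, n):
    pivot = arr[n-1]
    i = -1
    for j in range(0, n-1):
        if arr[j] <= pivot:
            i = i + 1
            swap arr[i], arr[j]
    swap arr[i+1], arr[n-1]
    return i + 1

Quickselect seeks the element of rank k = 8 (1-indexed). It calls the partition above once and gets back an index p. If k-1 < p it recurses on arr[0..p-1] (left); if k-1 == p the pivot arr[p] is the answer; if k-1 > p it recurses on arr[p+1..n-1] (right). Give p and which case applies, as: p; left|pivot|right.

pivot=6, i=-1
j=0: 12>6, skip
j=1: 16>6, skip
j=2: 9>6, skip
j=3: 8>6, skip
j=4: 10>6, skip
j=5: 5≤6, i=0, swap(0,5) ⇒ [5, 16, 9, 8, 10, 12, 7, 6]
j=6: 7>6, skip
swap(1,7) ⇒ [5, 6, 9, 8, 10, 12, 7, 16]; return 1
p = 1; k-1 = 7 > 1 ⇒ right

1; right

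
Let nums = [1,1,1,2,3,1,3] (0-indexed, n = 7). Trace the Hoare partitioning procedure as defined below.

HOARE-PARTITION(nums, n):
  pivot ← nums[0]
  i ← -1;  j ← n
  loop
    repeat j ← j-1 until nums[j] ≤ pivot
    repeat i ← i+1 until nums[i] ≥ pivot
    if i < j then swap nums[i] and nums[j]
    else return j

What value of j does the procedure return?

pivot = nums[0] = 1; i = -1, j = 7
j→5 (nums[5]=1≤1), i→0 (nums[0]=1≥1); i<j, swap → [1,1,1,2,3,1,3]
j→2 (nums[2]=1≤1), i→1 (nums[1]=1≥1); i<j, swap → [1,1,1,2,3,1,3]
j→1, i→2; i≥j, return j=1. nums = [1,1,1,2,3,1,3]

1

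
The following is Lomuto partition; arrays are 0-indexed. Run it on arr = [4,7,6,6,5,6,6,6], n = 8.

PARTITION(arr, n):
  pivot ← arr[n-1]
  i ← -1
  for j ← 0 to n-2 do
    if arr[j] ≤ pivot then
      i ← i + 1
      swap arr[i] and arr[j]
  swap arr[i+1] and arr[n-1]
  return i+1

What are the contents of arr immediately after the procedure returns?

pivot = arr[7] = 6; i = -1
j=0: arr[0]=4 ≤ 6 → i=0, swap arr[0],arr[0] (no change) → [4,7,6,6,5,6,6,6]
j=1: arr[1]=7 > 6 → no swap
j=2: arr[2]=6 ≤ 6 → i=1, swap arr[1],arr[2] → [4,6,7,6,5,6,6,6]
j=3: arr[3]=6 ≤ 6 → i=2, swap arr[2],arr[3] → [4,6,6,7,5,6,6,6]
j=4: arr[4]=5 ≤ 6 → i=3, swap arr[3],arr[4] → [4,6,6,5,7,6,6,6]
j=5: arr[5]=6 ≤ 6 → i=4, swap arr[4],arr[5] → [4,6,6,5,6,7,6,6]
j=6: arr[6]=6 ≤ 6 → i=5, swap arr[5],arr[6] → [4,6,6,5,6,6,7,6]
final swap arr[6],arr[7] → [4,6,6,5,6,6,6,7]; return 6

[4,6,6,5,6,6,6,7]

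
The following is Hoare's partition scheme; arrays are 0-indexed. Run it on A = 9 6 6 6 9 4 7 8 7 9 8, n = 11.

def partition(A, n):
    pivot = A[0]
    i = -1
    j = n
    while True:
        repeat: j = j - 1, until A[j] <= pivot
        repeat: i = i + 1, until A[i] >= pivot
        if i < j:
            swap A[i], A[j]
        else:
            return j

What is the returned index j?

pivot = A[0] = 9; i = -1, j = 11
j→10 (A[10]=8≤9), i→0 (A[0]=9≥9); i<j, swap → 8 6 6 6 9 4 7 8 7 9 9
j→9 (A[9]=9≤9), i→4 (A[4]=9≥9); i<j, swap → 8 6 6 6 9 4 7 8 7 9 9
j→8, i→9; i≥j, return j=8. A = 8 6 6 6 9 4 7 8 7 9 9

8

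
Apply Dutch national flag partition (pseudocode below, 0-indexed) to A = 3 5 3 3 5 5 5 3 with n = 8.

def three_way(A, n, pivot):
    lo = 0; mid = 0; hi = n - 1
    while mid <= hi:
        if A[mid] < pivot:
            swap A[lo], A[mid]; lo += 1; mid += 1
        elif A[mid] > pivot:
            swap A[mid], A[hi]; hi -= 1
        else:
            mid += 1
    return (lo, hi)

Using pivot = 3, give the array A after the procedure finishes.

lo=0 mid=0 hi=7
3=3: mid=1
5>3: swap(1,7), hi=6 ⇒ 3 3 3 3 5 5 5 5
3=3: mid=2
3=3: mid=3
3=3: mid=4
5>3: swap(4,6), hi=5 ⇒ 3 3 3 3 5 5 5 5
5>3: swap(4,5), hi=4 ⇒ 3 3 3 3 5 5 5 5
5>3: swap(4,4), hi=3 ⇒ 3 3 3 3 5 5 5 5
done. lo=0 hi=3; A=3 3 3 3 5 5 5 5

3 3 3 3 5 5 5 5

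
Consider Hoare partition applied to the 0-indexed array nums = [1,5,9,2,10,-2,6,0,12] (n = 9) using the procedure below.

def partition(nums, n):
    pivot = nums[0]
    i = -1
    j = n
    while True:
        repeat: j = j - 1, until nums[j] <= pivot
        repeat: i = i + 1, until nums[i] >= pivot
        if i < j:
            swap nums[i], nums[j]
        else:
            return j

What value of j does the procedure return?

pivot = nums[0] = 1; i = -1, j = 9
j→7 (nums[7]=0≤1), i→0 (nums[0]=1≥1); i<j, swap → [0,5,9,2,10,-2,6,1,12]
j→5 (nums[5]=-2≤1), i→1 (nums[1]=5≥1); i<j, swap → [0,-2,9,2,10,5,6,1,12]
j→1, i→2; i≥j, return j=1. nums = [0,-2,9,2,10,5,6,1,12]

1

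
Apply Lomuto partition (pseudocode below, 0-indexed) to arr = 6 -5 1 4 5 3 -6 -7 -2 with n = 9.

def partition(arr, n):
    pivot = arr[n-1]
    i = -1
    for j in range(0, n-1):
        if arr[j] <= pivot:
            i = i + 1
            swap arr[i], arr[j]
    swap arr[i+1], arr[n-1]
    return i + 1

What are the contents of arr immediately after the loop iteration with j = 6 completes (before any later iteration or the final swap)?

-5 -6 1 4 5 3 6 -7 -2

pivot = arr[8] = -2; i = -1
j=0: arr[0]=6 > -2 → no swap
j=1: arr[1]=-5 ≤ -2 → i=0, swap arr[0],arr[1] → -5 6 1 4 5 3 -6 -7 -2
j=2: arr[2]=1 > -2 → no swap
j=3: arr[3]=4 > -2 → no swap
j=4: arr[4]=5 > -2 → no swap
j=5: arr[5]=3 > -2 → no swap
j=6: arr[6]=-6 ≤ -2 → i=1, swap arr[1],arr[6] → -5 -6 1 4 5 3 6 -7 -2
(after j=6) arr = -5 -6 1 4 5 3 6 -7 -2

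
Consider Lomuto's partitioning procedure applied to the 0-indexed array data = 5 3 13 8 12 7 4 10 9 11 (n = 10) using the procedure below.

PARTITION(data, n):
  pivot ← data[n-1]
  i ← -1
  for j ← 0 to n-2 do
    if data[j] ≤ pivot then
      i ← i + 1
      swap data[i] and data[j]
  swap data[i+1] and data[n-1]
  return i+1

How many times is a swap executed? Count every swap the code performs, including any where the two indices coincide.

8

pivot=11, i=-1
j=0: 5≤11, i=0, swap(0,0) ⇒ 5 3 13 8 12 7 4 10 9 11
j=1: 3≤11, i=1, swap(1,1) ⇒ 5 3 13 8 12 7 4 10 9 11
j=2: 13>11, skip
j=3: 8≤11, i=2, swap(2,3) ⇒ 5 3 8 13 12 7 4 10 9 11
j=4: 12>11, skip
j=5: 7≤11, i=3, swap(3,5) ⇒ 5 3 8 7 12 13 4 10 9 11
j=6: 4≤11, i=4, swap(4,6) ⇒ 5 3 8 7 4 13 12 10 9 11
j=7: 10≤11, i=5, swap(5,7) ⇒ 5 3 8 7 4 10 12 13 9 11
j=8: 9≤11, i=6, swap(6,8) ⇒ 5 3 8 7 4 10 9 13 12 11
swap(7,9) ⇒ 5 3 8 7 4 10 9 11 12 13; return 7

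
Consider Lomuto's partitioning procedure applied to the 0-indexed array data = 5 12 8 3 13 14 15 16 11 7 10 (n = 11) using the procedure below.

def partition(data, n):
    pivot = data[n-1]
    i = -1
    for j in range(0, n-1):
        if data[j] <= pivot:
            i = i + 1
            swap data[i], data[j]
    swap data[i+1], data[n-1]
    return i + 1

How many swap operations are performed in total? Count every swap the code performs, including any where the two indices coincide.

pivot = data[10] = 10; i = -1
j=0: data[0]=5 ≤ 10 → i=0, swap data[0],data[0] (no change) → 5 12 8 3 13 14 15 16 11 7 10
j=1: data[1]=12 > 10 → no swap
j=2: data[2]=8 ≤ 10 → i=1, swap data[1],data[2] → 5 8 12 3 13 14 15 16 11 7 10
j=3: data[3]=3 ≤ 10 → i=2, swap data[2],data[3] → 5 8 3 12 13 14 15 16 11 7 10
j=4: data[4]=13 > 10 → no swap
j=5: data[5]=14 > 10 → no swap
j=6: data[6]=15 > 10 → no swap
j=7: data[7]=16 > 10 → no swap
j=8: data[8]=11 > 10 → no swap
j=9: data[9]=7 ≤ 10 → i=3, swap data[3],data[9] → 5 8 3 7 13 14 15 16 11 12 10
final swap data[4],data[10] → 5 8 3 7 10 14 15 16 11 12 13; return 4

5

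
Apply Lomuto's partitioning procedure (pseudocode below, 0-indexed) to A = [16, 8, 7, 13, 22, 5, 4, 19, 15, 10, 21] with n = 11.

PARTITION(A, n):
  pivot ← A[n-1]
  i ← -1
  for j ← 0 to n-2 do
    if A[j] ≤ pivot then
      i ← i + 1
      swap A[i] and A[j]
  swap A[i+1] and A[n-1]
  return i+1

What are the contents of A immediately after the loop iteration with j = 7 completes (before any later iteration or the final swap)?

pivot = A[10] = 21; i = -1
j=0: A[0]=16 ≤ 21 → i=0, swap A[0],A[0] (no change) → [16, 8, 7, 13, 22, 5, 4, 19, 15, 10, 21]
j=1: A[1]=8 ≤ 21 → i=1, swap A[1],A[1] (no change) → [16, 8, 7, 13, 22, 5, 4, 19, 15, 10, 21]
j=2: A[2]=7 ≤ 21 → i=2, swap A[2],A[2] (no change) → [16, 8, 7, 13, 22, 5, 4, 19, 15, 10, 21]
j=3: A[3]=13 ≤ 21 → i=3, swap A[3],A[3] (no change) → [16, 8, 7, 13, 22, 5, 4, 19, 15, 10, 21]
j=4: A[4]=22 > 21 → no swap
j=5: A[5]=5 ≤ 21 → i=4, swap A[4],A[5] → [16, 8, 7, 13, 5, 22, 4, 19, 15, 10, 21]
j=6: A[6]=4 ≤ 21 → i=5, swap A[5],A[6] → [16, 8, 7, 13, 5, 4, 22, 19, 15, 10, 21]
j=7: A[7]=19 ≤ 21 → i=6, swap A[6],A[7] → [16, 8, 7, 13, 5, 4, 19, 22, 15, 10, 21]
(after j=7) A = [16, 8, 7, 13, 5, 4, 19, 22, 15, 10, 21]

[16, 8, 7, 13, 5, 4, 19, 22, 15, 10, 21]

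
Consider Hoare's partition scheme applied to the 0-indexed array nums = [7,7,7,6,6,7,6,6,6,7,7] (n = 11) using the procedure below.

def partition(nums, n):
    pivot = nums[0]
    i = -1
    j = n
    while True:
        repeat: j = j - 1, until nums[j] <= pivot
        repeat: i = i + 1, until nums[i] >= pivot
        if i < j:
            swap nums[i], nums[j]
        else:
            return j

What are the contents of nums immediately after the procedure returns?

[7,7,6,6,6,6,6,7,7,7,7]

pivot=7
j stops at 10 (7), i stops at 0 (7); swap ⇒ [7,7,7,6,6,7,6,6,6,7,7]
j stops at 9 (7), i stops at 1 (7); swap ⇒ [7,7,7,6,6,7,6,6,6,7,7]
j stops at 8 (6), i stops at 2 (7); swap ⇒ [7,7,6,6,6,7,6,6,7,7,7]
j stops at 7 (6), i stops at 5 (7); swap ⇒ [7,7,6,6,6,6,6,7,7,7,7]
j stops at 6, i stops at 7; i≥j ⇒ return 6. nums=[7,7,6,6,6,6,6,7,7,7,7]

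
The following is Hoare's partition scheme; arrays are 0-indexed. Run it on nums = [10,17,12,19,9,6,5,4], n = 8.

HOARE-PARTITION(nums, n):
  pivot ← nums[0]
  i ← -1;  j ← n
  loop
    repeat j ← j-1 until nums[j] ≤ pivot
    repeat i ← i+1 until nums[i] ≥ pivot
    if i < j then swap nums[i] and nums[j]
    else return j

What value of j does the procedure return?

pivot=10
j stops at 7 (4), i stops at 0 (10); swap ⇒ [4,17,12,19,9,6,5,10]
j stops at 6 (5), i stops at 1 (17); swap ⇒ [4,5,12,19,9,6,17,10]
j stops at 5 (6), i stops at 2 (12); swap ⇒ [4,5,6,19,9,12,17,10]
j stops at 4 (9), i stops at 3 (19); swap ⇒ [4,5,6,9,19,12,17,10]
j stops at 3, i stops at 4; i≥j ⇒ return 3. nums=[4,5,6,9,19,12,17,10]

3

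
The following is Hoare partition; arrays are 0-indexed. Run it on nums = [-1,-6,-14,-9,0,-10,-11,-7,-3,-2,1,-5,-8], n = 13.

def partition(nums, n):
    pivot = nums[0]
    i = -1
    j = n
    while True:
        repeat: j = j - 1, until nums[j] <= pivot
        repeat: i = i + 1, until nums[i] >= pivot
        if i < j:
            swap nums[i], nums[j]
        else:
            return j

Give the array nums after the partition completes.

pivot=-1
j stops at 12 (-8), i stops at 0 (-1); swap ⇒ [-8,-6,-14,-9,0,-10,-11,-7,-3,-2,1,-5,-1]
j stops at 11 (-5), i stops at 4 (0); swap ⇒ [-8,-6,-14,-9,-5,-10,-11,-7,-3,-2,1,0,-1]
j stops at 9, i stops at 10; i≥j ⇒ return 9. nums=[-8,-6,-14,-9,-5,-10,-11,-7,-3,-2,1,0,-1]

[-8,-6,-14,-9,-5,-10,-11,-7,-3,-2,1,0,-1]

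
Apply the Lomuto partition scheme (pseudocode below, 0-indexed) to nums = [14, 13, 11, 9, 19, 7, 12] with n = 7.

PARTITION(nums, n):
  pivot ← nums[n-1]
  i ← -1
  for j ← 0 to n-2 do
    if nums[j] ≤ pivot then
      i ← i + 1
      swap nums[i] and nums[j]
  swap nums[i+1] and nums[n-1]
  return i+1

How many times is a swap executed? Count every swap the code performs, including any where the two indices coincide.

4

pivot=12, i=-1
j=0: 14>12, skip
j=1: 13>12, skip
j=2: 11≤12, i=0, swap(0,2) ⇒ [11, 13, 14, 9, 19, 7, 12]
j=3: 9≤12, i=1, swap(1,3) ⇒ [11, 9, 14, 13, 19, 7, 12]
j=4: 19>12, skip
j=5: 7≤12, i=2, swap(2,5) ⇒ [11, 9, 7, 13, 19, 14, 12]
swap(3,6) ⇒ [11, 9, 7, 12, 19, 14, 13]; return 3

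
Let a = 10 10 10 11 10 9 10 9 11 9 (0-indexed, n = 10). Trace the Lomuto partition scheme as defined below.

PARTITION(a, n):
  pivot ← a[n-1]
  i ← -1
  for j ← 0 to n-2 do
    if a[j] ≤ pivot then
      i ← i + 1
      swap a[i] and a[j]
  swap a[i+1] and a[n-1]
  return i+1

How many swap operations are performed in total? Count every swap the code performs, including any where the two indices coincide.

3

pivot = a[9] = 9; i = -1
j=0: a[0]=10 > 9 → no swap
j=1: a[1]=10 > 9 → no swap
j=2: a[2]=10 > 9 → no swap
j=3: a[3]=11 > 9 → no swap
j=4: a[4]=10 > 9 → no swap
j=5: a[5]=9 ≤ 9 → i=0, swap a[0],a[5] → 9 10 10 11 10 10 10 9 11 9
j=6: a[6]=10 > 9 → no swap
j=7: a[7]=9 ≤ 9 → i=1, swap a[1],a[7] → 9 9 10 11 10 10 10 10 11 9
j=8: a[8]=11 > 9 → no swap
final swap a[2],a[9] → 9 9 9 11 10 10 10 10 11 10; return 2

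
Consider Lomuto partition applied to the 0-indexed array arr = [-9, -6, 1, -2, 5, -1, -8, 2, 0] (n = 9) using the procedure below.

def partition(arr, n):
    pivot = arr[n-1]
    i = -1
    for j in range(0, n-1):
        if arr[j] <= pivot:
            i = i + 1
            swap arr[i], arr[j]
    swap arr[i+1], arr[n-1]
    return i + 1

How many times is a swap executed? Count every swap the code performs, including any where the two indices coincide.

6

pivot = arr[8] = 0; i = -1
j=0: arr[0]=-9 ≤ 0 → i=0, swap arr[0],arr[0] (no change) → [-9, -6, 1, -2, 5, -1, -8, 2, 0]
j=1: arr[1]=-6 ≤ 0 → i=1, swap arr[1],arr[1] (no change) → [-9, -6, 1, -2, 5, -1, -8, 2, 0]
j=2: arr[2]=1 > 0 → no swap
j=3: arr[3]=-2 ≤ 0 → i=2, swap arr[2],arr[3] → [-9, -6, -2, 1, 5, -1, -8, 2, 0]
j=4: arr[4]=5 > 0 → no swap
j=5: arr[5]=-1 ≤ 0 → i=3, swap arr[3],arr[5] → [-9, -6, -2, -1, 5, 1, -8, 2, 0]
j=6: arr[6]=-8 ≤ 0 → i=4, swap arr[4],arr[6] → [-9, -6, -2, -1, -8, 1, 5, 2, 0]
j=7: arr[7]=2 > 0 → no swap
final swap arr[5],arr[8] → [-9, -6, -2, -1, -8, 0, 5, 2, 1]; return 5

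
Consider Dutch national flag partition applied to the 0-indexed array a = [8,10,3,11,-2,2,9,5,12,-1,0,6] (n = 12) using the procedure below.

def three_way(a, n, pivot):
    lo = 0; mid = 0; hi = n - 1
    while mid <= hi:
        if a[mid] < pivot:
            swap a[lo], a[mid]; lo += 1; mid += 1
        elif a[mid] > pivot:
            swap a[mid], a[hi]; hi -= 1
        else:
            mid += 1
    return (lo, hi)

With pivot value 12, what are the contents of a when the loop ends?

pivot = 12; lo=0, mid=0, hi=11
a[mid]=8<12: swap a[0],a[0]; lo=1,mid=1 → [8,10,3,11,-2,2,9,5,12,-1,0,6]
a[mid]=10<12: swap a[1],a[1]; lo=2,mid=2 → [8,10,3,11,-2,2,9,5,12,-1,0,6]
a[mid]=3<12: swap a[2],a[2]; lo=3,mid=3 → [8,10,3,11,-2,2,9,5,12,-1,0,6]
a[mid]=11<12: swap a[3],a[3]; lo=4,mid=4 → [8,10,3,11,-2,2,9,5,12,-1,0,6]
a[mid]=-2<12: swap a[4],a[4]; lo=5,mid=5 → [8,10,3,11,-2,2,9,5,12,-1,0,6]
a[mid]=2<12: swap a[5],a[5]; lo=6,mid=6 → [8,10,3,11,-2,2,9,5,12,-1,0,6]
a[mid]=9<12: swap a[6],a[6]; lo=7,mid=7 → [8,10,3,11,-2,2,9,5,12,-1,0,6]
a[mid]=5<12: swap a[7],a[7]; lo=8,mid=8 → [8,10,3,11,-2,2,9,5,12,-1,0,6]
a[mid]=12=12: mid=9
a[mid]=-1<12: swap a[8],a[9]; lo=9,mid=10 → [8,10,3,11,-2,2,9,5,-1,12,0,6]
a[mid]=0<12: swap a[9],a[10]; lo=10,mid=11 → [8,10,3,11,-2,2,9,5,-1,0,12,6]
a[mid]=6<12: swap a[10],a[11]; lo=11,mid=12 → [8,10,3,11,-2,2,9,5,-1,0,6,12]
end: lo=11, hi=11; a = [8,10,3,11,-2,2,9,5,-1,0,6,12]

[8,10,3,11,-2,2,9,5,-1,0,6,12]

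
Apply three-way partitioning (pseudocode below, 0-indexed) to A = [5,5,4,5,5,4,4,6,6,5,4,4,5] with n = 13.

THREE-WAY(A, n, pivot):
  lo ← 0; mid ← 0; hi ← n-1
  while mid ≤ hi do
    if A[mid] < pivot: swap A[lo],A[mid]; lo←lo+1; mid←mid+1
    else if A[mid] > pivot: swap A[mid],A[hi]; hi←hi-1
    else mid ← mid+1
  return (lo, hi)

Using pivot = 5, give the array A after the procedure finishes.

[4,4,4,4,4,5,5,5,5,5,5,6,6]

pivot = 5; lo=0, mid=0, hi=12
A[mid]=5=5: mid=1
A[mid]=5=5: mid=2
A[mid]=4<5: swap A[0],A[2]; lo=1,mid=3 → [4,5,5,5,5,4,4,6,6,5,4,4,5]
A[mid]=5=5: mid=4
A[mid]=5=5: mid=5
A[mid]=4<5: swap A[1],A[5]; lo=2,mid=6 → [4,4,5,5,5,5,4,6,6,5,4,4,5]
A[mid]=4<5: swap A[2],A[6]; lo=3,mid=7 → [4,4,4,5,5,5,5,6,6,5,4,4,5]
A[mid]=6>5: swap A[7],A[12]; hi=11 → [4,4,4,5,5,5,5,5,6,5,4,4,6]
A[mid]=5=5: mid=8
A[mid]=6>5: swap A[8],A[11]; hi=10 → [4,4,4,5,5,5,5,5,4,5,4,6,6]
A[mid]=4<5: swap A[3],A[8]; lo=4,mid=9 → [4,4,4,4,5,5,5,5,5,5,4,6,6]
A[mid]=5=5: mid=10
A[mid]=4<5: swap A[4],A[10]; lo=5,mid=11 → [4,4,4,4,4,5,5,5,5,5,5,6,6]
end: lo=5, hi=10; A = [4,4,4,4,4,5,5,5,5,5,5,6,6]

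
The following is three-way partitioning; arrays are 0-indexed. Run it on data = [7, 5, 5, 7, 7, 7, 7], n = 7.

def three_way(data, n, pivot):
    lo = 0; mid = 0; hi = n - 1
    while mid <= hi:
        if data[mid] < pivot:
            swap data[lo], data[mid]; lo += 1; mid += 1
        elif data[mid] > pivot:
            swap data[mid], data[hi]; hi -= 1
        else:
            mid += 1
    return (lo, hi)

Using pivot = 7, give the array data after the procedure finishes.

[5, 5, 7, 7, 7, 7, 7]

pivot = 7; lo=0, mid=0, hi=6
data[mid]=7=7: mid=1
data[mid]=5<7: swap data[0],data[1]; lo=1,mid=2 → [5, 7, 5, 7, 7, 7, 7]
data[mid]=5<7: swap data[1],data[2]; lo=2,mid=3 → [5, 5, 7, 7, 7, 7, 7]
data[mid]=7=7: mid=4
data[mid]=7=7: mid=5
data[mid]=7=7: mid=6
data[mid]=7=7: mid=7
end: lo=2, hi=6; data = [5, 5, 7, 7, 7, 7, 7]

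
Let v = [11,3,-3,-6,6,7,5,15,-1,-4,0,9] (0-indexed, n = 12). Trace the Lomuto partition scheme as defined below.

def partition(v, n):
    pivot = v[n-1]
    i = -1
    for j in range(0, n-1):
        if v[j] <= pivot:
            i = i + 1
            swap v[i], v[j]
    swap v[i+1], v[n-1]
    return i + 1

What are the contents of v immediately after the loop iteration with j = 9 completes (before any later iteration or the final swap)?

pivot = v[11] = 9; i = -1
j=0: v[0]=11 > 9 → no swap
j=1: v[1]=3 ≤ 9 → i=0, swap v[0],v[1] → [3,11,-3,-6,6,7,5,15,-1,-4,0,9]
j=2: v[2]=-3 ≤ 9 → i=1, swap v[1],v[2] → [3,-3,11,-6,6,7,5,15,-1,-4,0,9]
j=3: v[3]=-6 ≤ 9 → i=2, swap v[2],v[3] → [3,-3,-6,11,6,7,5,15,-1,-4,0,9]
j=4: v[4]=6 ≤ 9 → i=3, swap v[3],v[4] → [3,-3,-6,6,11,7,5,15,-1,-4,0,9]
j=5: v[5]=7 ≤ 9 → i=4, swap v[4],v[5] → [3,-3,-6,6,7,11,5,15,-1,-4,0,9]
j=6: v[6]=5 ≤ 9 → i=5, swap v[5],v[6] → [3,-3,-6,6,7,5,11,15,-1,-4,0,9]
j=7: v[7]=15 > 9 → no swap
j=8: v[8]=-1 ≤ 9 → i=6, swap v[6],v[8] → [3,-3,-6,6,7,5,-1,15,11,-4,0,9]
j=9: v[9]=-4 ≤ 9 → i=7, swap v[7],v[9] → [3,-3,-6,6,7,5,-1,-4,11,15,0,9]
(after j=9) v = [3,-3,-6,6,7,5,-1,-4,11,15,0,9]

[3,-3,-6,6,7,5,-1,-4,11,15,0,9]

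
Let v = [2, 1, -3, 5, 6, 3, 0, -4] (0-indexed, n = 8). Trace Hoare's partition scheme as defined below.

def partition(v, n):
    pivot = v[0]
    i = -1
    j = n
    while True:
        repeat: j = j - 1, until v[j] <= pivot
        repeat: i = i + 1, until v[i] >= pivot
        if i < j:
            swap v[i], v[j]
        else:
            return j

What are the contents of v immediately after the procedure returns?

pivot=2
j stops at 7 (-4), i stops at 0 (2); swap ⇒ [-4, 1, -3, 5, 6, 3, 0, 2]
j stops at 6 (0), i stops at 3 (5); swap ⇒ [-4, 1, -3, 0, 6, 3, 5, 2]
j stops at 3, i stops at 4; i≥j ⇒ return 3. v=[-4, 1, -3, 0, 6, 3, 5, 2]

[-4, 1, -3, 0, 6, 3, 5, 2]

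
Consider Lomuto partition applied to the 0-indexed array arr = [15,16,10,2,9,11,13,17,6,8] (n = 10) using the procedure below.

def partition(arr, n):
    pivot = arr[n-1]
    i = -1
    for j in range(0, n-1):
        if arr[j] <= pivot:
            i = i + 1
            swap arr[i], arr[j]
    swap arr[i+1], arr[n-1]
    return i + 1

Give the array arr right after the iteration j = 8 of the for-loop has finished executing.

[2,6,10,15,9,11,13,17,16,8]

pivot = arr[9] = 8; i = -1
j=0: arr[0]=15 > 8 → no swap
j=1: arr[1]=16 > 8 → no swap
j=2: arr[2]=10 > 8 → no swap
j=3: arr[3]=2 ≤ 8 → i=0, swap arr[0],arr[3] → [2,16,10,15,9,11,13,17,6,8]
j=4: arr[4]=9 > 8 → no swap
j=5: arr[5]=11 > 8 → no swap
j=6: arr[6]=13 > 8 → no swap
j=7: arr[7]=17 > 8 → no swap
j=8: arr[8]=6 ≤ 8 → i=1, swap arr[1],arr[8] → [2,6,10,15,9,11,13,17,16,8]
(after j=8) arr = [2,6,10,15,9,11,13,17,16,8]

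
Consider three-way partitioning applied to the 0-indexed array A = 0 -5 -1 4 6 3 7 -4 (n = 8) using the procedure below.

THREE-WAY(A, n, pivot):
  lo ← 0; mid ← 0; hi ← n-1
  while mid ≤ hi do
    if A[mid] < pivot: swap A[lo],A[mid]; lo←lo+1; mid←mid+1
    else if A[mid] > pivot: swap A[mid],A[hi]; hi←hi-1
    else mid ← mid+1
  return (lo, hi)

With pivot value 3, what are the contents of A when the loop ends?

lo=0 mid=0 hi=7
0<3: swap(0,0), lo=1 mid=1 ⇒ 0 -5 -1 4 6 3 7 -4
-5<3: swap(1,1), lo=2 mid=2 ⇒ 0 -5 -1 4 6 3 7 -4
-1<3: swap(2,2), lo=3 mid=3 ⇒ 0 -5 -1 4 6 3 7 -4
4>3: swap(3,7), hi=6 ⇒ 0 -5 -1 -4 6 3 7 4
-4<3: swap(3,3), lo=4 mid=4 ⇒ 0 -5 -1 -4 6 3 7 4
6>3: swap(4,6), hi=5 ⇒ 0 -5 -1 -4 7 3 6 4
7>3: swap(4,5), hi=4 ⇒ 0 -5 -1 -4 3 7 6 4
3=3: mid=5
done. lo=4 hi=4; A=0 -5 -1 -4 3 7 6 4

0 -5 -1 -4 3 7 6 4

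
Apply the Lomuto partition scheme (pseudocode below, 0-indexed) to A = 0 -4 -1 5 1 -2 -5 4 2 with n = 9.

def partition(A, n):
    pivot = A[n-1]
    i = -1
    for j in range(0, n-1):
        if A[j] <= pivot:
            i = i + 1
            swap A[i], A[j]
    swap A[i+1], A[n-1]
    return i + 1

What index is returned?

pivot=2, i=-1
j=0: 0≤2, i=0, swap(0,0) ⇒ 0 -4 -1 5 1 -2 -5 4 2
j=1: -4≤2, i=1, swap(1,1) ⇒ 0 -4 -1 5 1 -2 -5 4 2
j=2: -1≤2, i=2, swap(2,2) ⇒ 0 -4 -1 5 1 -2 -5 4 2
j=3: 5>2, skip
j=4: 1≤2, i=3, swap(3,4) ⇒ 0 -4 -1 1 5 -2 -5 4 2
j=5: -2≤2, i=4, swap(4,5) ⇒ 0 -4 -1 1 -2 5 -5 4 2
j=6: -5≤2, i=5, swap(5,6) ⇒ 0 -4 -1 1 -2 -5 5 4 2
j=7: 4>2, skip
swap(6,8) ⇒ 0 -4 -1 1 -2 -5 2 4 5; return 6

6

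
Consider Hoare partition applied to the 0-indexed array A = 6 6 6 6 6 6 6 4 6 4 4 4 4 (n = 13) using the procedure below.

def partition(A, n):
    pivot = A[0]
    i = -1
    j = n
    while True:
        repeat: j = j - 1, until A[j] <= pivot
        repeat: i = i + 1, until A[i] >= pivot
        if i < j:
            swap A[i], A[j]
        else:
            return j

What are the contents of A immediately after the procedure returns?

4 4 4 4 6 4 6 6 6 6 6 6 6

pivot=6
j stops at 12 (4), i stops at 0 (6); swap ⇒ 4 6 6 6 6 6 6 4 6 4 4 4 6
j stops at 11 (4), i stops at 1 (6); swap ⇒ 4 4 6 6 6 6 6 4 6 4 4 6 6
j stops at 10 (4), i stops at 2 (6); swap ⇒ 4 4 4 6 6 6 6 4 6 4 6 6 6
j stops at 9 (4), i stops at 3 (6); swap ⇒ 4 4 4 4 6 6 6 4 6 6 6 6 6
j stops at 8 (6), i stops at 4 (6); swap ⇒ 4 4 4 4 6 6 6 4 6 6 6 6 6
j stops at 7 (4), i stops at 5 (6); swap ⇒ 4 4 4 4 6 4 6 6 6 6 6 6 6
j stops at 6, i stops at 6; i≥j ⇒ return 6. A=4 4 4 4 6 4 6 6 6 6 6 6 6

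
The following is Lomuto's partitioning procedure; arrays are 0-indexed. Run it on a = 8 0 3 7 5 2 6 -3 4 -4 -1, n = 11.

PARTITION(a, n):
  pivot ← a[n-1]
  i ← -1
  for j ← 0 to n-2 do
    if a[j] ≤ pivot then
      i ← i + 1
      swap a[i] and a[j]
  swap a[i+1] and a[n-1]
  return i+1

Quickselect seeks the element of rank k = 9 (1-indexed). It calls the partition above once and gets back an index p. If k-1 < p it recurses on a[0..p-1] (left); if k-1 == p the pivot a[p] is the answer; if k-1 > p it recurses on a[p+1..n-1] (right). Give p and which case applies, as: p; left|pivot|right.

2; right

pivot = a[10] = -1; i = -1
j=0: a[0]=8 > -1 → no swap
j=1: a[1]=0 > -1 → no swap
j=2: a[2]=3 > -1 → no swap
j=3: a[3]=7 > -1 → no swap
j=4: a[4]=5 > -1 → no swap
j=5: a[5]=2 > -1 → no swap
j=6: a[6]=6 > -1 → no swap
j=7: a[7]=-3 ≤ -1 → i=0, swap a[0],a[7] → -3 0 3 7 5 2 6 8 4 -4 -1
j=8: a[8]=4 > -1 → no swap
j=9: a[9]=-4 ≤ -1 → i=1, swap a[1],a[9] → -3 -4 3 7 5 2 6 8 4 0 -1
final swap a[2],a[10] → -3 -4 -1 7 5 2 6 8 4 0 3; return 2
p = 2; k-1 = 8 > 2 ⇒ right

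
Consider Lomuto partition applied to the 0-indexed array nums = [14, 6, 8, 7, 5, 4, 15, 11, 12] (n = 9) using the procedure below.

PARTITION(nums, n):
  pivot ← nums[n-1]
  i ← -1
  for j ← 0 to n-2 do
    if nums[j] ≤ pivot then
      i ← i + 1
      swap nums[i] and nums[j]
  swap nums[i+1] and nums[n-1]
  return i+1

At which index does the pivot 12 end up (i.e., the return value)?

pivot = nums[8] = 12; i = -1
j=0: nums[0]=14 > 12 → no swap
j=1: nums[1]=6 ≤ 12 → i=0, swap nums[0],nums[1] → [6, 14, 8, 7, 5, 4, 15, 11, 12]
j=2: nums[2]=8 ≤ 12 → i=1, swap nums[1],nums[2] → [6, 8, 14, 7, 5, 4, 15, 11, 12]
j=3: nums[3]=7 ≤ 12 → i=2, swap nums[2],nums[3] → [6, 8, 7, 14, 5, 4, 15, 11, 12]
j=4: nums[4]=5 ≤ 12 → i=3, swap nums[3],nums[4] → [6, 8, 7, 5, 14, 4, 15, 11, 12]
j=5: nums[5]=4 ≤ 12 → i=4, swap nums[4],nums[5] → [6, 8, 7, 5, 4, 14, 15, 11, 12]
j=6: nums[6]=15 > 12 → no swap
j=7: nums[7]=11 ≤ 12 → i=5, swap nums[5],nums[7] → [6, 8, 7, 5, 4, 11, 15, 14, 12]
final swap nums[6],nums[8] → [6, 8, 7, 5, 4, 11, 12, 14, 15]; return 6

6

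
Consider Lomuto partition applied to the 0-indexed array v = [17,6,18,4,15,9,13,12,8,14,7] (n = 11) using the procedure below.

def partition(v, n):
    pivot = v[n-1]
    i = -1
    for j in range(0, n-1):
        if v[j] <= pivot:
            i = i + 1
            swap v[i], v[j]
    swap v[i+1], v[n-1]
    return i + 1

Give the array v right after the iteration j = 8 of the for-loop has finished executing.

pivot = v[10] = 7; i = -1
j=0: v[0]=17 > 7 → no swap
j=1: v[1]=6 ≤ 7 → i=0, swap v[0],v[1] → [6,17,18,4,15,9,13,12,8,14,7]
j=2: v[2]=18 > 7 → no swap
j=3: v[3]=4 ≤ 7 → i=1, swap v[1],v[3] → [6,4,18,17,15,9,13,12,8,14,7]
j=4: v[4]=15 > 7 → no swap
j=5: v[5]=9 > 7 → no swap
j=6: v[6]=13 > 7 → no swap
j=7: v[7]=12 > 7 → no swap
j=8: v[8]=8 > 7 → no swap
(after j=8) v = [6,4,18,17,15,9,13,12,8,14,7]

[6,4,18,17,15,9,13,12,8,14,7]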